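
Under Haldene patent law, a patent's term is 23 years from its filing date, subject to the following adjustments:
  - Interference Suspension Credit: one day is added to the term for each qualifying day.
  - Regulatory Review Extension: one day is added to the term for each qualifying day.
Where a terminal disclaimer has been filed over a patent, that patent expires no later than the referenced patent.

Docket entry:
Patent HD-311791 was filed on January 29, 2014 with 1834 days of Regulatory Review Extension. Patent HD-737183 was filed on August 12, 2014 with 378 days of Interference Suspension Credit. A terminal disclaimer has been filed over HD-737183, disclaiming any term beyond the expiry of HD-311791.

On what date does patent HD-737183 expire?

2038-08-25

Natural term of HD-737183:
  Base: filing + 23 years → 12 August 2037.
  Interference Suspension Credit: +378 days → 25 August 2038.
Expiry of referenced patent HD-311791:
  Base: filing + 23 years → 29 January 2037.
  Regulatory Review Extension: +1834 days → 6 February 2042.
Terminal disclaimer: HD-737183 expires on the earlier of 25 August 2038 and 6 February 2042.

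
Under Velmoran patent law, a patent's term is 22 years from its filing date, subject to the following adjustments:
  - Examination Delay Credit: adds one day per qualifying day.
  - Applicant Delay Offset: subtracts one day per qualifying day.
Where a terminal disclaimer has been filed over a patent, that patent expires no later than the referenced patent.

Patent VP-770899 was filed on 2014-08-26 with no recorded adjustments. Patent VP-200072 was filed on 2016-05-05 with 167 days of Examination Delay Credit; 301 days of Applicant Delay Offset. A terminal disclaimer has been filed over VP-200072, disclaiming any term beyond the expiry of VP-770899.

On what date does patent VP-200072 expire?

Natural term of VP-200072:
  Base: filing + 22 years → 5 May 2038.
  Examination Delay Credit: +167 days → 19 October 2038.
  Applicant Delay Offset: −301 days → 22 December 2037.
Expiry of referenced patent VP-770899:
  Base: filing + 22 years → 26 August 2036.
Terminal disclaimer: VP-200072 expires on the earlier of 22 December 2037 and 26 August 2036.

2036-08-26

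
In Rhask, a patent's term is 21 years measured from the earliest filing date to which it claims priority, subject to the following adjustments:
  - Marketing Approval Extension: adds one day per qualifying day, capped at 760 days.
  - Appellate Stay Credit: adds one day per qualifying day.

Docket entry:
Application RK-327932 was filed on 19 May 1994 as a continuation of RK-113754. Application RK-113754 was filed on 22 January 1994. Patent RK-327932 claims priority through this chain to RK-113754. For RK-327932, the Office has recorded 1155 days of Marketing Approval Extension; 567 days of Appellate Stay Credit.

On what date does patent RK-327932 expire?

2018-09-10

Earliest priority filing: 22 January 1994.
Base term: 22 January 1994 + 21 years → 22 January 2015.
Marketing Approval Extension: 1155 days claimed exceeds the 760-day cap, so +760 days → 20 February 2017.
Appellate Stay Credit: +567 days → 10 September 2018.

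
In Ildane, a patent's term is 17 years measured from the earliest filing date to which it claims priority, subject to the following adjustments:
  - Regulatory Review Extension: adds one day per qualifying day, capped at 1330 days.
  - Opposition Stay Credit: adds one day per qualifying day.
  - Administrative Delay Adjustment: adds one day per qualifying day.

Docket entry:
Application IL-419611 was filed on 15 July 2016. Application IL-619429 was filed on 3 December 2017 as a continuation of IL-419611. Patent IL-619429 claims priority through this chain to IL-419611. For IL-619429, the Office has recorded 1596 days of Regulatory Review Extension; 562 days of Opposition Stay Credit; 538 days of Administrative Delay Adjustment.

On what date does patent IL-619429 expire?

Earliest priority filing: 15 July 2016.
Base term: 15 July 2016 + 17 years → 15 July 2033.
Regulatory Review Extension: 1596 days claimed exceeds the 1330-day cap, so +1330 days → 6 March 2037.
Opposition Stay Credit: +562 days → 19 September 2038.
Administrative Delay Adjustment: +538 days → 10 March 2040.

March 10, 2040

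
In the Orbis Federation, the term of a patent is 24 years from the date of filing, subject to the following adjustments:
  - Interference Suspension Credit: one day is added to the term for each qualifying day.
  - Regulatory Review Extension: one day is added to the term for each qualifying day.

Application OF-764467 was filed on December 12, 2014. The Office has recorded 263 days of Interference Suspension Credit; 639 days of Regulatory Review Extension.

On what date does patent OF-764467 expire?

June 1, 2041

Base term: filing date + 24 years → 12 December 2038.
Interference Suspension Credit: +263 days → 1 September 2039.
Regulatory Review Extension: +639 days → 1 June 2041.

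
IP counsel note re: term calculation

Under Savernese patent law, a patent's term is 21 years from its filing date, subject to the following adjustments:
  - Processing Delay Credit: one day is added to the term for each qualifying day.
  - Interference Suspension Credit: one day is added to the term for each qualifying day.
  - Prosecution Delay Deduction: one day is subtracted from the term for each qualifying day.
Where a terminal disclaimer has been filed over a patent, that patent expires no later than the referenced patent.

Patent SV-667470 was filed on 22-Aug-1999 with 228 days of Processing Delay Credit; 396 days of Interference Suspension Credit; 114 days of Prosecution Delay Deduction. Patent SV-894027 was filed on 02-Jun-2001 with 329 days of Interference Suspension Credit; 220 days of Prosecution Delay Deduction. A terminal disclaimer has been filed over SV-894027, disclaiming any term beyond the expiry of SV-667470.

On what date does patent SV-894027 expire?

2022-01-14

Natural term of SV-894027:
  Base: filing + 21 years → 2 June 2022.
  Interference Suspension Credit: +329 days → 27 April 2023.
  Prosecution Delay Deduction: −220 days → 19 September 2022.
Expiry of referenced patent SV-667470:
  Base: filing + 21 years → 22 August 2020.
  Processing Delay Credit: +228 days → 7 April 2021.
  Interference Suspension Credit: +396 days → 8 May 2022.
  Prosecution Delay Deduction: −114 days → 14 January 2022.
Terminal disclaimer: SV-894027 expires on the earlier of 19 September 2022 and 14 January 2022.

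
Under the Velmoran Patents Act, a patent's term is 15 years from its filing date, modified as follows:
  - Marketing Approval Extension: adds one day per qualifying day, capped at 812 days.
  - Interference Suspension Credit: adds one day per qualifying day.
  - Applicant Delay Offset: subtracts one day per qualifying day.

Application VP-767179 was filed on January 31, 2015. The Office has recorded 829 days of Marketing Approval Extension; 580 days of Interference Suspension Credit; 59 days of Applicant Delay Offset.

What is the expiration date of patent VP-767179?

September 25, 2033

Base term: filing date + 15 years → 31 January 2030.
Marketing Approval Extension: 829 days claimed exceeds the 812-day cap, so +812 days → 22 April 2032.
Interference Suspension Credit: +580 days → 23 November 2033.
Applicant Delay Offset: −59 days → 25 September 2033.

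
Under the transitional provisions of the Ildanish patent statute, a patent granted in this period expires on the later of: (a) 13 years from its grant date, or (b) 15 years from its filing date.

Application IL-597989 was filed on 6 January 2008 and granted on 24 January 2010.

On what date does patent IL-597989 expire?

January 24, 2023

(a) grant + 13 years → 24 January 2023.
(b) filing + 15 years → 6 January 2023.
Later of the two: 24 January 2023.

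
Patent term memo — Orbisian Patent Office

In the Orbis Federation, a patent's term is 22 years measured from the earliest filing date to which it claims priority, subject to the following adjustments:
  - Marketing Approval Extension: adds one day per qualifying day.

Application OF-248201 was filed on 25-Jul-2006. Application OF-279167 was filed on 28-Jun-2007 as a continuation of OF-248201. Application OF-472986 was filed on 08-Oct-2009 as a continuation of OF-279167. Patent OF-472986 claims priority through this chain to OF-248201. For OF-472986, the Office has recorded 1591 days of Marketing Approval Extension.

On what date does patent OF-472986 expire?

December 2, 2032

Earliest priority filing: 25 July 2006.
Base term: 25 July 2006 + 22 years → 25 July 2028.
Marketing Approval Extension: +1591 days → 2 December 2032.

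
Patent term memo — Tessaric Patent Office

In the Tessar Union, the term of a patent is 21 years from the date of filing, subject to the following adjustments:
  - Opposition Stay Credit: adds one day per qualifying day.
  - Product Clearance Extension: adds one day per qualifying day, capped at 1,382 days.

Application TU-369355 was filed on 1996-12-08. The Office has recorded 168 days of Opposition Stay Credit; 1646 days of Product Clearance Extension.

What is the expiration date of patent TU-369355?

Base term: filing date + 21 years → 8 December 2017.
Opposition Stay Credit: +168 days → 25 May 2018.
Product Clearance Extension: 1646 days claimed exceeds the 1382-day cap, so +1382 days → 7 March 2022.

March 7, 2022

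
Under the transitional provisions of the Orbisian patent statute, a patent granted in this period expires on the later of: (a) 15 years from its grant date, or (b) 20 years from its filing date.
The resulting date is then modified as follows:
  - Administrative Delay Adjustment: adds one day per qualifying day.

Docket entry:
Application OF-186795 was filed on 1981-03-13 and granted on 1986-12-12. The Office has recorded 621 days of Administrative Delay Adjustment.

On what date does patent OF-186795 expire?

August 25, 2003

(a) grant + 15 years → 12 December 2001.
(b) filing + 20 years → 13 March 2001.
Later of the two: 12 December 2001.
Administrative Delay Adjustment: +621 days → 25 August 2003.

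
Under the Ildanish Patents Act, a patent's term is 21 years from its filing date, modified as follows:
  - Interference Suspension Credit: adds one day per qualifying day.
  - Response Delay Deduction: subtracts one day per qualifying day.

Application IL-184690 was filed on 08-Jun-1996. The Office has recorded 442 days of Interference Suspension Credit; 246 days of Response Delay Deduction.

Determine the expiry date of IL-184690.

2017-12-21

Base term: filing date + 21 years → 8 June 2017.
Interference Suspension Credit: +442 days → 24 August 2018.
Response Delay Deduction: −246 days → 21 December 2017.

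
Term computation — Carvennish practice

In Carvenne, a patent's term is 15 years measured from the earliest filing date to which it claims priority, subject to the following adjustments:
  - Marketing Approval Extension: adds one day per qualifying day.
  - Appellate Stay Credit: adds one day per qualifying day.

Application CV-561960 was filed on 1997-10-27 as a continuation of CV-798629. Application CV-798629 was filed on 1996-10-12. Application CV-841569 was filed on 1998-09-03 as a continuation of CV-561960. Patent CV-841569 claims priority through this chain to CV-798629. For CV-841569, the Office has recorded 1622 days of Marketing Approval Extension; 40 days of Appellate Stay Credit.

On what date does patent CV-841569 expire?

April 30, 2016

Earliest priority filing: 12 October 1996.
Base term: 12 October 1996 + 15 years → 12 October 2011.
Marketing Approval Extension: +1622 days → 21 March 2016.
Appellate Stay Credit: +40 days → 30 April 2016.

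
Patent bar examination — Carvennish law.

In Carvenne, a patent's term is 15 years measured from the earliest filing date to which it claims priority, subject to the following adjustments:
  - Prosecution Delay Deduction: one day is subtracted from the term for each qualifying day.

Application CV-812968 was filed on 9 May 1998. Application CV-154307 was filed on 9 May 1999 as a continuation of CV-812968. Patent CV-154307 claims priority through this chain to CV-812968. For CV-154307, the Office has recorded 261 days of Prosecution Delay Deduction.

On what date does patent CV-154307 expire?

2012-08-21

Earliest priority filing: 9 May 1998.
Base term: 9 May 1998 + 15 years → 9 May 2013.
Prosecution Delay Deduction: −261 days → 21 August 2012.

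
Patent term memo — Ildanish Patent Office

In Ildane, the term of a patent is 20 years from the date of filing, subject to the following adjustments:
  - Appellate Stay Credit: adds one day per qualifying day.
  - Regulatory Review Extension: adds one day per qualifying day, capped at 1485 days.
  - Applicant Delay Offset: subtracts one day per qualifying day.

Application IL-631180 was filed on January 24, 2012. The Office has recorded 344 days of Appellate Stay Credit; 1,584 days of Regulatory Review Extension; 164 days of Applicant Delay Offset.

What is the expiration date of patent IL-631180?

August 15, 2036

Base term: filing date + 20 years → 24 January 2032.
Appellate Stay Credit: +344 days → 2 January 2033.
Regulatory Review Extension: 1584 days claimed exceeds the 1485-day cap, so +1485 days → 26 January 2037.
Applicant Delay Offset: −164 days → 15 August 2036.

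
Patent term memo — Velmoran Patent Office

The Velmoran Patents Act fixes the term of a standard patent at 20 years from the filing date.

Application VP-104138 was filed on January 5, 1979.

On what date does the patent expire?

January 5, 1999

Filing date + 20 years → 5 January 1999.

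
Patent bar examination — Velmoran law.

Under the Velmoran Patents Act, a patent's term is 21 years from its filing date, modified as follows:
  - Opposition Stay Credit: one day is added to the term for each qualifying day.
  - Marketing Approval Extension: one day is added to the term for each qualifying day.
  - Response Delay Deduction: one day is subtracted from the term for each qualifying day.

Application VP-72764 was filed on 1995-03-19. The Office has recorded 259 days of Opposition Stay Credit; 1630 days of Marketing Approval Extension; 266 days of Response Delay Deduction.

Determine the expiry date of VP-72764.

Base term: filing date + 21 years → 19 March 2016.
Opposition Stay Credit: +259 days → 3 December 2016.
Marketing Approval Extension: +1630 days → 21 May 2021.
Response Delay Deduction: −266 days → 28 August 2020.

August 28, 2020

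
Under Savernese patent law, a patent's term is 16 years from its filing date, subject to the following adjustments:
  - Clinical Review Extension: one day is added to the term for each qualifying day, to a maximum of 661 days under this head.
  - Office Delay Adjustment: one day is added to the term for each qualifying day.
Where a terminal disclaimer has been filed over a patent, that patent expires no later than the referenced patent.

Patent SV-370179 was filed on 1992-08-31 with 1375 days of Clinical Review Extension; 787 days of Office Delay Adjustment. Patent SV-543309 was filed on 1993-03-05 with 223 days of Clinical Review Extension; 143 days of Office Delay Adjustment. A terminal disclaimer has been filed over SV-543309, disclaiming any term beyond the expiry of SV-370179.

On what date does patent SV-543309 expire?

2010-03-06

Natural term of SV-543309:
  Base: filing + 16 years → 5 March 2009.
  Clinical Review Extension: 223 days (within the 661-day cap) → +223 days → 14 October 2009.
  Office Delay Adjustment: +143 days → 6 March 2010.
Expiry of referenced patent SV-370179:
  Base: filing + 16 years → 31 August 2008.
  Clinical Review Extension: 1375 days claimed exceeds the 661-day cap, so +661 days → 23 June 2010.
  Office Delay Adjustment: +787 days → 18 August 2012.
Terminal disclaimer: SV-543309 expires on the earlier of 6 March 2010 and 18 August 2012.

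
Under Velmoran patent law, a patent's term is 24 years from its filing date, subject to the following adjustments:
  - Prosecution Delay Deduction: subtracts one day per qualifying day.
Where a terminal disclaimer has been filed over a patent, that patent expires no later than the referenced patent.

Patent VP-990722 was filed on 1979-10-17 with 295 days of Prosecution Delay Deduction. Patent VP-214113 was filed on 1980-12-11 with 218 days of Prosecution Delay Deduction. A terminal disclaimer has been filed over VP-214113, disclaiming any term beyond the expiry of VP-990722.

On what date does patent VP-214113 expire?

Natural term of VP-214113:
  Base: filing + 24 years → 11 December 2004.
  Prosecution Delay Deduction: −218 days → 7 May 2004.
Expiry of referenced patent VP-990722:
  Base: filing + 24 years → 17 October 2003.
  Prosecution Delay Deduction: −295 days → 26 December 2002.
Terminal disclaimer: VP-214113 expires on the earlier of 7 May 2004 and 26 December 2002.

2002-12-26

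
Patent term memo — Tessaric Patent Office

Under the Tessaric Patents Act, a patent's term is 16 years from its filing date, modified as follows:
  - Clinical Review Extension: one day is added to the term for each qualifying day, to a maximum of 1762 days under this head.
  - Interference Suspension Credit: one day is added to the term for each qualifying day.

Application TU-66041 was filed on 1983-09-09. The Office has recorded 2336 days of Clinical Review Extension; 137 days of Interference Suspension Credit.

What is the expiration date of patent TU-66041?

Base term: filing date + 16 years → 9 September 1999.
Clinical Review Extension: 2336 days claimed exceeds the 1762-day cap, so +1762 days → 6 July 2004.
Interference Suspension Credit: +137 days → 20 November 2004.

November 20, 2004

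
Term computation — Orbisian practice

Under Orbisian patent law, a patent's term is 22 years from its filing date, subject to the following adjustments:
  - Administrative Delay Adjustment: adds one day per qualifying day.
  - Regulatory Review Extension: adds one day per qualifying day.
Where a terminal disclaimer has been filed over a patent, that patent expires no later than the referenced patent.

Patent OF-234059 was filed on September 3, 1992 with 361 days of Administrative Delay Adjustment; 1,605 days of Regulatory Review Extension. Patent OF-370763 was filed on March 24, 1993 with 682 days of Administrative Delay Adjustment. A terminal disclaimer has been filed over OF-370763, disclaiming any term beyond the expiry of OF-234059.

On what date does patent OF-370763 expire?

Natural term of OF-370763:
  Base: filing + 22 years → 24 March 2015.
  Administrative Delay Adjustment: +682 days → 3 February 2017.
Expiry of referenced patent OF-234059:
  Base: filing + 22 years → 3 September 2014.
  Administrative Delay Adjustment: +361 days → 30 August 2015.
  Regulatory Review Extension: +1605 days → 21 January 2020.
Terminal disclaimer: OF-370763 expires on the earlier of 3 February 2017 and 21 January 2020.

2017-02-03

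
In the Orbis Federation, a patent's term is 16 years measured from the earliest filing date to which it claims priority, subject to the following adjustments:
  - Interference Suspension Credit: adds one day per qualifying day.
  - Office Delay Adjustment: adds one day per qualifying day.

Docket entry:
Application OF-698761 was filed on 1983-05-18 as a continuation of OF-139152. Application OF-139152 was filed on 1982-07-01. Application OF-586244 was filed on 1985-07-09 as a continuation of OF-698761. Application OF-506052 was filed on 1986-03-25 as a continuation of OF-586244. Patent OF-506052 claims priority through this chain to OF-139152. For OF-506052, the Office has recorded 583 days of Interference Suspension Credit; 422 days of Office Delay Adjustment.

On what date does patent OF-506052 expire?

Earliest priority filing: 1 July 1982.
Base term: 1 July 1982 + 16 years → 1 July 1998.
Interference Suspension Credit: +583 days → 4 February 2000.
Office Delay Adjustment: +422 days → 1 April 2001.

2001-04-01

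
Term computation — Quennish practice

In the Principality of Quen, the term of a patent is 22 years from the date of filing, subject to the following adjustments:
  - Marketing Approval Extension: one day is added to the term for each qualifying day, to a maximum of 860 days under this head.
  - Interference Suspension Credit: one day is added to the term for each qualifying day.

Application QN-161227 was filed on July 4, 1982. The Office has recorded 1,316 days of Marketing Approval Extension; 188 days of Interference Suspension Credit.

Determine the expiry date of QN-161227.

Base term: filing date + 22 years → 4 July 2004.
Marketing Approval Extension: 1316 days claimed exceeds the 860-day cap, so +860 days → 11 November 2006.
Interference Suspension Credit: +188 days → 18 May 2007.

2007-05-18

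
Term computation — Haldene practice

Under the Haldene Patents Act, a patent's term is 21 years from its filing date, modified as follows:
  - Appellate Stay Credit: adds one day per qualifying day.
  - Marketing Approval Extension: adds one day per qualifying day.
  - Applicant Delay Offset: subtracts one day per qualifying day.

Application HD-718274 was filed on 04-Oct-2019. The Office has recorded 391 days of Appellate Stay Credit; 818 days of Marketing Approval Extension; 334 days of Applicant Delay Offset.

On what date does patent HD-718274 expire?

February 26, 2043

Base term: filing date + 21 years → 4 October 2040.
Appellate Stay Credit: +391 days → 30 October 2041.
Marketing Approval Extension: +818 days → 26 January 2044.
Applicant Delay Offset: −334 days → 26 February 2043.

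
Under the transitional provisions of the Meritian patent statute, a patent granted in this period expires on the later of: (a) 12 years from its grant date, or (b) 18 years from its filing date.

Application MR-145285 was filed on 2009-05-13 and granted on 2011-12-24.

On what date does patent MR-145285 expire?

May 13, 2027

(a) grant + 12 years → 24 December 2023.
(b) filing + 18 years → 13 May 2027.
Later of the two: 13 May 2027.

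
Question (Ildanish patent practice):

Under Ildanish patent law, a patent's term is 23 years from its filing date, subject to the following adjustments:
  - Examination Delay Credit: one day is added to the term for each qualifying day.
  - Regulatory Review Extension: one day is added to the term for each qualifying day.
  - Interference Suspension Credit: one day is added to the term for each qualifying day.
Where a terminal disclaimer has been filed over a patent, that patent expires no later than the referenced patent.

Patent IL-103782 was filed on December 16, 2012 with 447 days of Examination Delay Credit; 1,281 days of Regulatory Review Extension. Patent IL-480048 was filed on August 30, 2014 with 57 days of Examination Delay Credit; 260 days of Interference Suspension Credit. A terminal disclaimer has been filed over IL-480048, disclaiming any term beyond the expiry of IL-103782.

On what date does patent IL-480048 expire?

2038-07-13

Natural term of IL-480048:
  Base: filing + 23 years → 30 August 2037.
  Examination Delay Credit: +57 days → 26 October 2037.
  Interference Suspension Credit: +260 days → 13 July 2038.
Expiry of referenced patent IL-103782:
  Base: filing + 23 years → 16 December 2035.
  Examination Delay Credit: +447 days → 7 March 2037.
  Regulatory Review Extension: +1281 days → 8 September 2040.
Terminal disclaimer: IL-480048 expires on the earlier of 13 July 2038 and 8 September 2040.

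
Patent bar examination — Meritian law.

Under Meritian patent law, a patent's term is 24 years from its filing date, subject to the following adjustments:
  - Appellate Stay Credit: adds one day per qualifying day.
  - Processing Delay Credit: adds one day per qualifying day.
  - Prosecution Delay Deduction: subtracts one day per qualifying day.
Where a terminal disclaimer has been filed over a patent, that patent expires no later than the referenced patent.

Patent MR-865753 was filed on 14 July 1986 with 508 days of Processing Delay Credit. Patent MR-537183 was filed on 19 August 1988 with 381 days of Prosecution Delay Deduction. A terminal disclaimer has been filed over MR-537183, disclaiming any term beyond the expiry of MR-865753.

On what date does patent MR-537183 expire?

Natural term of MR-537183:
  Base: filing + 24 years → 19 August 2012.
  Prosecution Delay Deduction: −381 days → 4 August 2011.
Expiry of referenced patent MR-865753:
  Base: filing + 24 years → 14 July 2010.
  Processing Delay Credit: +508 days → 4 December 2011.
Terminal disclaimer: MR-537183 expires on the earlier of 4 August 2011 and 4 December 2011.

2011-08-04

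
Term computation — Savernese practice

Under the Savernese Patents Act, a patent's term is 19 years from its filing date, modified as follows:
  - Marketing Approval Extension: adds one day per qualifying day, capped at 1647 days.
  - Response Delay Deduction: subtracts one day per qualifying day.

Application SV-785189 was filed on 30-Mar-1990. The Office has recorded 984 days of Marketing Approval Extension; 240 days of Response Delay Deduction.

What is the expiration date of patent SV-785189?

Base term: filing date + 19 years → 30 March 2009.
Marketing Approval Extension: 984 days (within the 1647-day cap) → +984 days → 9 December 2011.
Response Delay Deduction: −240 days → 13 April 2011.

2011-04-13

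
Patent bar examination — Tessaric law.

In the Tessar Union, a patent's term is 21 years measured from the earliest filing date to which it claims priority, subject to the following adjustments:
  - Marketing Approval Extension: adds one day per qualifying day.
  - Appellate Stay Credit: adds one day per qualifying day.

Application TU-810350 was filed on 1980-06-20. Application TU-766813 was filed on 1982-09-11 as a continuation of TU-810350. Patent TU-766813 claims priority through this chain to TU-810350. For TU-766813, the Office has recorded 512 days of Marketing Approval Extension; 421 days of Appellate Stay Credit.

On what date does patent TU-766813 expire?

January 9, 2004

Earliest priority filing: 20 June 1980.
Base term: 20 June 1980 + 21 years → 20 June 2001.
Marketing Approval Extension: +512 days → 14 November 2002.
Appellate Stay Credit: +421 days → 9 January 2004.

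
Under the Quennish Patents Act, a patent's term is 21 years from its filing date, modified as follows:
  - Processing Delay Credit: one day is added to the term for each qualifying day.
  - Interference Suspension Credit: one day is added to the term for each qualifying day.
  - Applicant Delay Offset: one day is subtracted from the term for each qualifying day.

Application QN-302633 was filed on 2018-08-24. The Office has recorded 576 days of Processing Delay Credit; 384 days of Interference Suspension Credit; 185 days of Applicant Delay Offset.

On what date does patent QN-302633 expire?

Base term: filing date + 21 years → 24 August 2039.
Processing Delay Credit: +576 days → 22 March 2041.
Interference Suspension Credit: +384 days → 10 April 2042.
Applicant Delay Offset: −185 days → 7 October 2041.

2041-10-07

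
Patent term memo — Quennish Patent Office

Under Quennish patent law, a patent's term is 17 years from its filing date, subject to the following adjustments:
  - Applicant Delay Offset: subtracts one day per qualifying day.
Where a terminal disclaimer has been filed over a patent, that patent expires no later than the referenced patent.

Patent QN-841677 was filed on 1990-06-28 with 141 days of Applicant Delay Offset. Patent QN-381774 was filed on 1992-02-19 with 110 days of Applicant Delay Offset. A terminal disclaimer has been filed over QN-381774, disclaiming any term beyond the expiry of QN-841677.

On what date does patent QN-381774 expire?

Natural term of QN-381774:
  Base: filing + 17 years → 19 February 2009.
  Applicant Delay Offset: −110 days → 1 November 2008.
Expiry of referenced patent QN-841677:
  Base: filing + 17 years → 28 June 2007.
  Applicant Delay Offset: −141 days → 7 February 2007.
Terminal disclaimer: QN-381774 expires on the earlier of 1 November 2008 and 7 February 2007.

February 7, 2007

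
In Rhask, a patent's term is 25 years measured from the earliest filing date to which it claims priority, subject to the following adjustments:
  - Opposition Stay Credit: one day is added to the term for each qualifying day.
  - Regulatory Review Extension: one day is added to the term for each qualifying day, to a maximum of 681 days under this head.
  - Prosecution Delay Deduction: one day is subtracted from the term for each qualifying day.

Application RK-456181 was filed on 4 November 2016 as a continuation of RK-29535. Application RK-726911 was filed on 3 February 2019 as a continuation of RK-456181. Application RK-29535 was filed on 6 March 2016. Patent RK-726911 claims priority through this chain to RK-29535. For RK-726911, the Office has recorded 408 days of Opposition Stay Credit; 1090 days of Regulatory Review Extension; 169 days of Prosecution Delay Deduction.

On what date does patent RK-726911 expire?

2043-09-12

Earliest priority filing: 6 March 2016.
Base term: 6 March 2016 + 25 years → 6 March 2041.
Opposition Stay Credit: +408 days → 18 April 2042.
Regulatory Review Extension: 1090 days claimed exceeds the 681-day cap, so +681 days → 28 February 2044.
Prosecution Delay Deduction: −169 days → 12 September 2043.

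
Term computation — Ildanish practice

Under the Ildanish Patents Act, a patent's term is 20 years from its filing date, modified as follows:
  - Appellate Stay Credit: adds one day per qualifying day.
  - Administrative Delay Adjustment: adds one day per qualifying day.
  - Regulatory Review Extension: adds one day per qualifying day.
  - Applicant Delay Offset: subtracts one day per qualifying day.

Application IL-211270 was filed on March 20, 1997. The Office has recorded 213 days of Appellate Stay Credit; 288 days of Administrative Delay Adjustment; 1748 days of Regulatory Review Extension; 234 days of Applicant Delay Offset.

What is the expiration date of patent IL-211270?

Base term: filing date + 20 years → 20 March 2017.
Appellate Stay Credit: +213 days → 19 October 2017.
Administrative Delay Adjustment: +288 days → 3 August 2018.
Regulatory Review Extension: +1748 days → 17 May 2023.
Applicant Delay Offset: −234 days → 25 September 2022.

September 25, 2022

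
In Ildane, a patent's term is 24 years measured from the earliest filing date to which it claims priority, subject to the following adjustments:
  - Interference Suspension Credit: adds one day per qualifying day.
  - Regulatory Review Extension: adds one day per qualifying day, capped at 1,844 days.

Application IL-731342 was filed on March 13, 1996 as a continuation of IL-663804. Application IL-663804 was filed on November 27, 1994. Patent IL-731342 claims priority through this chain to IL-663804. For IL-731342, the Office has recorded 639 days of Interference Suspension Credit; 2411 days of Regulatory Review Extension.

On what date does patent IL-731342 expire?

2025-09-14

Earliest priority filing: 27 November 1994.
Base term: 27 November 1994 + 24 years → 27 November 2018.
Interference Suspension Credit: +639 days → 27 August 2020.
Regulatory Review Extension: 2411 days claimed exceeds the 1844-day cap, so +1844 days → 14 September 2025.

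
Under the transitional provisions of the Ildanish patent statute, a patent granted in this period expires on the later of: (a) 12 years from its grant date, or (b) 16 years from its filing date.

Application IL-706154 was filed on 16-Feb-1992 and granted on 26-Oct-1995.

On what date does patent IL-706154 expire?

February 16, 2008

(a) grant + 12 years → 26 October 2007.
(b) filing + 16 years → 16 February 2008.
Later of the two: 16 February 2008.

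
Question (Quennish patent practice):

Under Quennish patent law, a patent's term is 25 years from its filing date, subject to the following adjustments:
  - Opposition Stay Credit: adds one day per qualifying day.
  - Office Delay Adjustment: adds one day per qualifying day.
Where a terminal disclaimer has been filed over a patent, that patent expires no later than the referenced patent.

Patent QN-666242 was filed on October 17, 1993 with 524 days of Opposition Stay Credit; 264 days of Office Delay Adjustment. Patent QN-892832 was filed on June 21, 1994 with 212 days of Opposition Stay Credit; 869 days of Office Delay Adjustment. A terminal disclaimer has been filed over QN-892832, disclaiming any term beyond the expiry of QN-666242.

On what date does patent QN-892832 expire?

December 13, 2020

Natural term of QN-892832:
  Base: filing + 25 years → 21 June 2019.
  Opposition Stay Credit: +212 days → 19 January 2020.
  Office Delay Adjustment: +869 days → 6 June 2022.
Expiry of referenced patent QN-666242:
  Base: filing + 25 years → 17 October 2018.
  Opposition Stay Credit: +524 days → 24 March 2020.
  Office Delay Adjustment: +264 days → 13 December 2020.
Terminal disclaimer: QN-892832 expires on the earlier of 6 June 2022 and 13 December 2020.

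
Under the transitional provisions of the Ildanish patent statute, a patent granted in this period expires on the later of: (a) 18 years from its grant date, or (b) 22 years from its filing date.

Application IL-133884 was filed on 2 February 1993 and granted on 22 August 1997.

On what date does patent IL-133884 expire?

August 22, 2015

(a) grant + 18 years → 22 August 2015.
(b) filing + 22 years → 2 February 2015.
Later of the two: 22 August 2015.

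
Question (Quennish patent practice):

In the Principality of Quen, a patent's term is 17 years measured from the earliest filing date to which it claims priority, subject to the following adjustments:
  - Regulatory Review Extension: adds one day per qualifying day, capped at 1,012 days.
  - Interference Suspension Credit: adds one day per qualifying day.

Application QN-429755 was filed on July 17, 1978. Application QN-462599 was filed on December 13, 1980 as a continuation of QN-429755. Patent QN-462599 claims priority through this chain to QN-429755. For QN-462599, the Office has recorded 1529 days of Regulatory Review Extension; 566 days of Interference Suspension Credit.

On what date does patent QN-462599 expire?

Earliest priority filing: 17 July 1978.
Base term: 17 July 1978 + 17 years → 17 July 1995.
Regulatory Review Extension: 1529 days claimed exceeds the 1012-day cap, so +1012 days → 24 April 1998.
Interference Suspension Credit: +566 days → 11 November 1999.

1999-11-11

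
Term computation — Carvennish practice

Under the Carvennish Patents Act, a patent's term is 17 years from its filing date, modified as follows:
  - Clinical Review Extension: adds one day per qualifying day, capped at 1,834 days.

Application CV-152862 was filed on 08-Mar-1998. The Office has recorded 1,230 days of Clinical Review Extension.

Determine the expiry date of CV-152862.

July 20, 2018

Base term: filing date + 17 years → 8 March 2015.
Clinical Review Extension: 1230 days (within the 1834-day cap) → +1230 days → 20 July 2018.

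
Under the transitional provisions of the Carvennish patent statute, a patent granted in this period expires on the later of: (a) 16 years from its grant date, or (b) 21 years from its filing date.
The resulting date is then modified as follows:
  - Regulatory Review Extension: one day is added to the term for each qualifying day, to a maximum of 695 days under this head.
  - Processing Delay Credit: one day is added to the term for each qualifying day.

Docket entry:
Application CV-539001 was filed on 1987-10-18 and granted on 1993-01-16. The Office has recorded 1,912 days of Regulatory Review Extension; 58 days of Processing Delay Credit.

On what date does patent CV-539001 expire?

February 8, 2011

(a) grant + 16 years → 16 January 2009.
(b) filing + 21 years → 18 October 2008.
Later of the two: 16 January 2009.
Regulatory Review Extension: 1912 days claimed exceeds the 695-day cap, so +695 days → 12 December 2010.
Processing Delay Credit: +58 days → 8 February 2011.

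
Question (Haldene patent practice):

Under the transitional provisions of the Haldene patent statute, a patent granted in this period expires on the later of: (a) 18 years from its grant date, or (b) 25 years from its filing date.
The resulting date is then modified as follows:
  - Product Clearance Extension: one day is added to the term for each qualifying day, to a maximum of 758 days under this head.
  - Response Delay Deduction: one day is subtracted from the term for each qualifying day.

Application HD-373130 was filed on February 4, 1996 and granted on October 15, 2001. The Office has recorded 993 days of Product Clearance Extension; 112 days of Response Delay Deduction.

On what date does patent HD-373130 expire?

(a) grant + 18 years → 15 October 2019.
(b) filing + 25 years → 4 February 2021.
Later of the two: 4 February 2021.
Product Clearance Extension: 993 days claimed exceeds the 758-day cap, so +758 days → 4 March 2023.
Response Delay Deduction: −112 days → 12 November 2022.

November 12, 2022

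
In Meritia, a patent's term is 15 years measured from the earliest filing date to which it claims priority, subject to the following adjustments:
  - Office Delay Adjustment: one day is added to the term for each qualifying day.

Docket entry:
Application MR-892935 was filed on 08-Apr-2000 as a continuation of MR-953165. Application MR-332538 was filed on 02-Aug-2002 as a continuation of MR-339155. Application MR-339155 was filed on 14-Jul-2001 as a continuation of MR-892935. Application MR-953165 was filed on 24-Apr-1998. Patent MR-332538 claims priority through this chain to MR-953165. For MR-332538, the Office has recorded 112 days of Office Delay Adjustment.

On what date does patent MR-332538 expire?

Earliest priority filing: 24 April 1998.
Base term: 24 April 1998 + 15 years → 24 April 2013.
Office Delay Adjustment: +112 days → 14 August 2013.

August 14, 2013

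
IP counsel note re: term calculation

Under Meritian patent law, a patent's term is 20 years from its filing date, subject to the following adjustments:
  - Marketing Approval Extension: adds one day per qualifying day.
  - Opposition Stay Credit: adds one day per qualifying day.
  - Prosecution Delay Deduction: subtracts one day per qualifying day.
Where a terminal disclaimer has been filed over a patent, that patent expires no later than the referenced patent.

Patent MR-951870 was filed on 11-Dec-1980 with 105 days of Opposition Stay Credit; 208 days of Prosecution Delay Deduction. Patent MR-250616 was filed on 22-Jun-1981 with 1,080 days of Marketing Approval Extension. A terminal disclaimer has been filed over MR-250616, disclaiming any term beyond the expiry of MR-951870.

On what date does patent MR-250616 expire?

2000-08-30

Natural term of MR-250616:
  Base: filing + 20 years → 22 June 2001.
  Marketing Approval Extension: +1080 days → 6 June 2004.
Expiry of referenced patent MR-951870:
  Base: filing + 20 years → 11 December 2000.
  Opposition Stay Credit: +105 days → 26 March 2001.
  Prosecution Delay Deduction: −208 days → 30 August 2000.
Terminal disclaimer: MR-250616 expires on the earlier of 6 June 2004 and 30 August 2000.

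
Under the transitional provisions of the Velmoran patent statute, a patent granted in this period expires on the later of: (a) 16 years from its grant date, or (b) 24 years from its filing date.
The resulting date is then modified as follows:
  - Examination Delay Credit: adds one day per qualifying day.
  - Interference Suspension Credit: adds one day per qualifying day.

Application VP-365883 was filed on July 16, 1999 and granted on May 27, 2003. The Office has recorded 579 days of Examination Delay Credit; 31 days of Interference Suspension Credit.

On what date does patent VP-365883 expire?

(a) grant + 16 years → 27 May 2019.
(b) filing + 24 years → 16 July 2023.
Later of the two: 16 July 2023.
Examination Delay Credit: +579 days → 14 February 2025.
Interference Suspension Credit: +31 days → 17 March 2025.

2025-03-17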